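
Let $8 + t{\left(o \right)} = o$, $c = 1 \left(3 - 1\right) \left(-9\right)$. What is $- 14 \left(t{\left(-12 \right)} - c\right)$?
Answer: $28$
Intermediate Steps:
$c = -18$ ($c = 1 \cdot 2 \left(-9\right) = 2 \left(-9\right) = -18$)
$t{\left(o \right)} = -8 + o$
$- 14 \left(t{\left(-12 \right)} - c\right) = - 14 \left(\left(-8 - 12\right) - -18\right) = - 14 \left(-20 + 18\right) = \left(-14\right) \left(-2\right) = 28$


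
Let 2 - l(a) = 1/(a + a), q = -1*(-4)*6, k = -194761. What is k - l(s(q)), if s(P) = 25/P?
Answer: -4869063/25 ≈ -1.9476e+5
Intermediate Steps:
q = 24 (q = 4*6 = 24)
l(a) = 2 - 1/(2*a) (l(a) = 2 - 1/(a + a) = 2 - 1/(2*a))
k - l(s(q)) = -194761 - (2 - 1/(2*(25/24))) = -194761 - (2 - 1/(2*(25*(1/24)))) = -194761 - (2 - 1/(2*25/24)) = -194761 - (2 - ½*24/25) = -194761 - (2 - 12/25) = -194761 - 1*38/25 = -194761 - 38/25 = -4869063/25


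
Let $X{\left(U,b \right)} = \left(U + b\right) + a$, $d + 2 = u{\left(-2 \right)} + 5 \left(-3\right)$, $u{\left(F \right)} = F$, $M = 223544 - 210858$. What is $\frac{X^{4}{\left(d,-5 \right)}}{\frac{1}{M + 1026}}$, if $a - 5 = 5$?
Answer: $526760192$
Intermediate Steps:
$a = 10$ ($a = 5 + 5 = 10$)
$M = 12686$ ($M = 223544 - 210858 = 12686$)
$d = -19$ ($d = -2 + \left(-2 + 5 \left(-3\right)\right) = -2 - 17 = -19$)
$X{\left(U,b \right)} = 10 + U + b$ ($X{\left(U,b \right)} = \left(U + b\right) + 10 = 10 + U + b$)
$\frac{X^{4}{\left(d,-5 \right)}}{\frac{1}{M + 1026}} = \frac{\left(10 - 19 - 5\right)^{4}}{\frac{1}{12686 + 1026}} = \frac{\left(-14\right)^{4}}{\frac{1}{13712}} = 38416 \frac{1}{\frac{1}{13712}} = 38416 \cdot 13712 = 526760192$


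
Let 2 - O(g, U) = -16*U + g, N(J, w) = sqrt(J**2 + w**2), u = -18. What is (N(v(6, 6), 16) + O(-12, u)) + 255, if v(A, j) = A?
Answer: -19 + 2*sqrt(73) ≈ -1.9120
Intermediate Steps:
O(g, U) = 2 - g + 16*U (O(g, U) = 2 - (-16*U + g) = 2 - (g - 16*U) = 2 + (-g + 16*U) = 2 - g + 16*U)
(N(v(6, 6), 16) + O(-12, u)) + 255 = (sqrt(6**2 + 16**2) + (2 - 1*(-12) + 16*(-18))) + 255 = (sqrt(36 + 256) + (2 + 12 - 288)) + 255 = (sqrt(292) - 274) + 255 = (2*sqrt(73) - 274) + 255 = (-274 + 2*sqrt(73)) + 255 = -19 + 2*sqrt(73)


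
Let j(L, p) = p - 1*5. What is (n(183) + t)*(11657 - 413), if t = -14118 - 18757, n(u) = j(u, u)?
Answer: -367645068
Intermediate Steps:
j(L, p) = -5 + p (j(L, p) = p - 5 = -5 + p)
n(u) = -5 + u
t = -32875
(n(183) + t)*(11657 - 413) = ((-5 + 183) - 32875)*(11657 - 413) = (178 - 32875)*11244 = -32697*11244 = -367645068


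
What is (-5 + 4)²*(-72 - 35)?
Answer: -107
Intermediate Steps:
(-5 + 4)²*(-72 - 35) = (-1)²*(-107) = 1*(-107) = -107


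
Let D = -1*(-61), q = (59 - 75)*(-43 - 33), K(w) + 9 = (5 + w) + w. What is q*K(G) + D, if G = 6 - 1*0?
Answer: 9789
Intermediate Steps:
G = 6 (G = 6 + 0 = 6)
K(w) = -4 + 2*w (K(w) = -9 + ((5 + w) + w) = -9 + (5 + 2*w) = -4 + 2*w)
q = 1216 (q = -16*(-76) = 1216)
D = 61
q*K(G) + D = 1216*(-4 + 2*6) + 61 = 1216*(-4 + 12) + 61 = 1216*8 + 61 = 9728 + 61 = 9789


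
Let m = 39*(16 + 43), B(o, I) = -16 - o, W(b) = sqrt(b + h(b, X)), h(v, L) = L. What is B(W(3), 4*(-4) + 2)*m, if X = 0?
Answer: -36816 - 2301*sqrt(3) ≈ -40801.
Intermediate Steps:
W(b) = sqrt(b) (W(b) = sqrt(b + 0) = sqrt(b))
m = 2301 (m = 39*59 = 2301)
B(W(3), 4*(-4) + 2)*m = (-16 - sqrt(3))*2301 = -36816 - 2301*sqrt(3)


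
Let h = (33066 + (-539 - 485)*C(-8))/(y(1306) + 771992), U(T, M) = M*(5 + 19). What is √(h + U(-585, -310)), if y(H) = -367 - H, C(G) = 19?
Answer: 5*I*√19621427766490/256773 ≈ 86.255*I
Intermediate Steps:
U(T, M) = 24*M (U(T, M) = M*24 = 24*M)
h = 13610/770319 (h = (33066 + (-539 - 485)*19)/((-367 - 1*1306) + 771992) = (33066 - 1024*19)/((-367 - 1306) + 771992) = (33066 - 19456)/(-1673 + 771992) = 13610/770319 ≈ 0.017668)
√(h + U(-585, -310)) = √(13610/770319 + 24*(-310)) = √(13610/770319 - 7440) = √(-5731159750/770319) = 5*I*√19621427766490/256773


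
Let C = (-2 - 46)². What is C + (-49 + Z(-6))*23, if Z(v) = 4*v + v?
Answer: 487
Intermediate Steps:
Z(v) = 5*v
C = 2304 (C = (-48)² = 2304)
C + (-49 + Z(-6))*23 = 2304 + (-49 + 5*(-6))*23 = 2304 + (-49 - 30)*23 = 2304 - 79*23 = 2304 - 1817 = 487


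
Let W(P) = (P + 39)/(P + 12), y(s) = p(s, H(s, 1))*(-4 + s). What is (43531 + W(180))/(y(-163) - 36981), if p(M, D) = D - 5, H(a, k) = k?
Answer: -2786057/2324032 ≈ -1.1988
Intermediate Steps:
p(M, D) = -5 + D
y(s) = 16 - 4*s (y(s) = (-5 + 1)*(-4 + s) = -4*(-4 + s) = 16 - 4*s)
W(P) = (39 + P)/(12 + P)
(43531 + W(180))/(y(-163) - 36981) = (43531 + (39 + 180)/(12 + 180))/((16 - 4*(-163)) - 36981) = (43531 + 219/192)/((16 + 652) - 36981) = (43531 + (1/192)*219)/(668 - 36981) = (43531 + 73/64)/(-36313) = (2786057/64)*(-1/36313) = -2786057/2324032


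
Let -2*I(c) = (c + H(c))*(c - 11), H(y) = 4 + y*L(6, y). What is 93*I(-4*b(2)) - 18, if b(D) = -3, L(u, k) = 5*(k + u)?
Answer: -50982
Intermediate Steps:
L(u, k) = 5*k + 5*u
H(y) = 4 + y*(30 + 5*y) (H(y) = 4 + y*(5*y + 5*6) = 4 + y*(5*y + 30) = 4 + y*(30 + 5*y))
I(c) = -(-11 + c)*(4 + c + 5*c*(6 + c))/2 (I(c) = -(c + (4 + 5*c*(6 + c)))*(c - 11)/2 = -(4 + c + 5*c*(6 + c))*(-11 + c)/2 = -(-11 + c)*(4 + c + 5*c*(6 + c))/2)
93*I(-4*b(2)) - 18 = 93*(22 + 12*(-4*(-3))² - 5*(-4*(-3))³/2 + 337*(-4*(-3))/2) - 18 = 93*(22 + 12*12² - 5/2*12³ + (337/2)*12) - 18 = 93*(22 + 12*144 - 5/2*1728 + 2022) - 18 = 93*(22 + 1728 - 4320 + 2022) - 18 = 93*(-548) - 18 = -50964 - 18 = -50982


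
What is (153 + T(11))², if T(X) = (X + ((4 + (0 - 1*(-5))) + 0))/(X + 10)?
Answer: 10452289/441 ≈ 23701.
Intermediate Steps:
T(X) = (9 + X)/(10 + X) (T(X) = (X + ((4 + (0 + 5)) + 0))/(10 + X) = (X + ((4 + 5) + 0))/(10 + X) = (X + (9 + 0))/(10 + X) = (X + 9)/(10 + X) = (9 + X)/(10 + X))
(153 + T(11))² = (153 + (9 + 11)/(10 + 11))² = (153 + 20/21)² = (3233/21)² = 10452289/441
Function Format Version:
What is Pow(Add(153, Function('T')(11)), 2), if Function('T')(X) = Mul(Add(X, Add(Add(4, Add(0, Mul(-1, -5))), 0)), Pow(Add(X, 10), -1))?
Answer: Rational(10452289, 441) ≈ 23701.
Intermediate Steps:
Function('T')(X) = Mul(Pow(Add(10, X), -1), Add(9, X)) (Function('T')(X) = Mul(Add(X, Add(Add(4, Add(0, 5)), 0)), Pow(Add(10, X), -1)) = Mul(Add(X, Add(Add(4, 5), 0)), Pow(Add(10, X), -1)) = Mul(Add(X, Add(9, 0)), Pow(Add(10, X), -1)) = Mul(Add(X, 9), Pow(Add(10, X), -1)) = Mul(Add(9, X), Pow(Add(10, X), -1)) = Mul(Pow(Add(10, X), -1), Add(9, X)))
Pow(Add(153, Function('T')(11)), 2) = Pow(Add(153, Mul(Pow(Add(10, 11), -1), Add(9, 11))), 2) = Pow(Add(153, Mul(Pow(21, -1), 20)), 2) = Pow(Add(153, Mul(Rational(1, 21), 20)), 2) = Pow(Add(153, Rational(20, 21)), 2) = Pow(Rational(3233, 21), 2) = Rational(10452289, 441)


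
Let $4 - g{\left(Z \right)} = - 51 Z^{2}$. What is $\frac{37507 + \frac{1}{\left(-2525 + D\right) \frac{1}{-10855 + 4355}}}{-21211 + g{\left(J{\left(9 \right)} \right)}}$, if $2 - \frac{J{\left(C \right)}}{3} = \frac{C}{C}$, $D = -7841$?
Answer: $- \frac{64800677}{35845628} \approx -1.8078$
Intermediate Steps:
$J{\left(C \right)} = 3$ ($J{\left(C \right)} = 6 - 3 \frac{C}{C} = 6 - 3 = 3$)
$g{\left(Z \right)} = 4 + 51 Z^{2}$ ($g{\left(Z \right)} = 4 - - 51 Z^{2} = 4 + 51 Z^{2}$)
$\frac{37507 + \frac{1}{\left(-2525 + D\right) \frac{1}{-10855 + 4355}}}{-21211 + g{\left(J{\left(9 \right)} \right)}} = \frac{37507 + \frac{1}{\left(-2525 - 7841\right) \frac{1}{-10855 + 4355}}}{-21211 + \left(4 + 51 \cdot 3^{2}\right)} = \frac{37507 + \frac{1}{\left(-10366\right) \frac{1}{-6500}}}{-21211 + \left(4 + 51 \cdot 9\right)} = \frac{37507 + \frac{1}{\left(-10366\right) \left(- \frac{1}{6500}\right)}}{-21211 + \left(4 + 459\right)} = \frac{37507 + \frac{1}{\frac{5183}{3250}}}{-21211 + 463} = \frac{37507 + \frac{3250}{5183}}{-20748} = \frac{194402031}{5183} \left(- \frac{1}{20748}\right) = - \frac{64800677}{35845628}$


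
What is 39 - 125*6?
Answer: -711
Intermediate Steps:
39 - 125*6 = 39 - 750 = -711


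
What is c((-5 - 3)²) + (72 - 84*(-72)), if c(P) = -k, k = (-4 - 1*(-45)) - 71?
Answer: 6150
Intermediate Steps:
k = -30 (k = (-4 + 45) - 71 = 41 - 71 = -30)
c(P) = 30 (c(P) = -1*(-30) = 30)
c((-5 - 3)²) + (72 - 84*(-72)) = 30 + (72 - 84*(-72)) = 30 + (72 + 6048) = 30 + 6120 = 6150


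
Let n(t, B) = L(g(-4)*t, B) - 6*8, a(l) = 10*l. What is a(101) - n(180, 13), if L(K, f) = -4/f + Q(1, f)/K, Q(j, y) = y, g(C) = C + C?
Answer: 19811689/18720 ≈ 1058.3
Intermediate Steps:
g(C) = 2*C
L(K, f) = -4/f + f/K
n(t, B) = -48 - 4/B - B/(8*t) (n(t, B) = (-4/B + B/(((2*(-4))*t))) - 6*8 = (-4/B + B/((-8*t))) - 48 = (-4/B + B*(-1/(8*t))) - 48 = (-4/B - B/(8*t)) - 48 = -48 - 4/B - B/(8*t))
a(101) - n(180, 13) = 10*101 - (-48 - 4/13 - 1/8*13/180) = 1010 - (-48 - 4*1/13 - 1/8*13*1/180) = 1010 - (-48 - 4/13 - 13/1440) = 1010 - 1*(-904489/18720) = 1010 + 904489/18720 = 19811689/18720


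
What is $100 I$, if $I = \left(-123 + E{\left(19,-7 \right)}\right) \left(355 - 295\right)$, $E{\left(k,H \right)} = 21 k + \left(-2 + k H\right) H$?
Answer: $7326000$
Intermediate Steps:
$E{\left(k,H \right)} = 21 k + H \left(-2 + H k\right)$ ($E{\left(k,H \right)} = 21 k + \left(-2 + H k\right) H = 21 k + H \left(-2 + H k\right)$)
$I = 73260$ ($I = \left(-123 + \left(\left(-2\right) \left(-7\right) + 21 \cdot 19 + 19 \left(-7\right)^{2}\right)\right) \left(355 - 295\right) = \left(-123 + \left(14 + 399 + 19 \cdot 49\right)\right) 60 = \left(-123 + \left(14 + 399 + 931\right)\right) 60 = \left(-123 + 1344\right) 60 = 1221 \cdot 60 = 73260$)
$100 I = 100 \cdot 73260 = 7326000$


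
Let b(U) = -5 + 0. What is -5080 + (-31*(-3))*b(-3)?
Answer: -5545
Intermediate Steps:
b(U) = -5
-5080 + (-31*(-3))*b(-3) = -5080 - 31*(-3)*(-5) = -5080 + 93*(-5) = -5080 - 465 = -5545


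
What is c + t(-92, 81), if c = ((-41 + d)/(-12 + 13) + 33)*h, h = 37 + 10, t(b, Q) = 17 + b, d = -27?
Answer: -1720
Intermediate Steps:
h = 47
c = -1645 (c = ((-41 - 27)/(-12 + 13) + 33)*47 = (-68/1 + 33)*47 = (-68*1 + 33)*47 = (-68 + 33)*47 = -35*47 = -1645)
c + t(-92, 81) = -1645 + (17 - 92) = -1645 - 75 = -1720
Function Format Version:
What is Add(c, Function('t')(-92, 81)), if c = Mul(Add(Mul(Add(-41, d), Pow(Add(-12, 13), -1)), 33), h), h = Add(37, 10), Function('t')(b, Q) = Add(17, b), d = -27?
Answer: -1720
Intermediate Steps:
h = 47
c = -1645 (c = Mul(Add(Mul(Add(-41, -27), Pow(Add(-12, 13), -1)), 33), 47) = Mul(Add(Mul(-68, Pow(1, -1)), 33), 47) = Mul(Add(Mul(-68, 1), 33), 47) = Mul(Add(-68, 33), 47) = Mul(-35, 47) = -1645)
Add(c, Function('t')(-92, 81)) = Add(-1645, Add(17, -92)) = Add(-1645, -75) = -1720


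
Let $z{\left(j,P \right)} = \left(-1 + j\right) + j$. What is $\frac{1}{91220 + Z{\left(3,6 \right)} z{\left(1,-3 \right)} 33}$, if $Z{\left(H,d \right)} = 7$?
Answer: $\frac{1}{91451} \approx 1.0935 \cdot 10^{-5}$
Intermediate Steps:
$z{\left(j,P \right)} = -1 + 2 j$
$\frac{1}{91220 + Z{\left(3,6 \right)} z{\left(1,-3 \right)} 33} = \frac{1}{91220 + 7 \left(-1 + 2 \cdot 1\right) 33} = \frac{1}{91220 + 7 \left(-1 + 2\right) 33} = \frac{1}{91220 + 7 \cdot 1 \cdot 33} = \frac{1}{91220 + 7 \cdot 33} = \frac{1}{91220 + 231} = \frac{1}{91451}$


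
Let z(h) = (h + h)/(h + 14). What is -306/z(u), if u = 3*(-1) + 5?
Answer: -1224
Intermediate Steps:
u = 2 (u = -3 + 5 = 2)
z(h) = 2*h/(14 + h) (z(h) = (2*h)/(14 + h) = 2*h/(14 + h))
-306/z(u) = -306/(2*2/(14 + 2)) = -306/(2*2/16) = -306/(2*2*(1/16)) = -306/1/4 = -306*4 = -1224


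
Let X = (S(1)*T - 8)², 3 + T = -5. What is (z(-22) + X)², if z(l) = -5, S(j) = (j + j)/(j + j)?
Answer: 63001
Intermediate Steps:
T = -8 (T = -3 - 5 = -8)
S(j) = 1 (S(j) = (2*j)/((2*j)) = (2*j)*(1/(2*j)) = 1)
X = 256 (X = (1*(-8) - 8)² = (-8 - 8)² = (-16)² = 256)
(z(-22) + X)² = (-5 + 256)² = 251² = 63001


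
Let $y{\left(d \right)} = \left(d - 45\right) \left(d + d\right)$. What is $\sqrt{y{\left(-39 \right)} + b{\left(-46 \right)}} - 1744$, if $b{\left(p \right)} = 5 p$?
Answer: $-1744 + \sqrt{6322} \approx -1664.5$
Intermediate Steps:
$y{\left(d \right)} = 2 d \left(-45 + d\right)$ ($y{\left(d \right)} = \left(-45 + d\right) 2 d = 2 d \left(-45 + d\right)$)
$\sqrt{y{\left(-39 \right)} + b{\left(-46 \right)}} - 1744 = \sqrt{2 \left(-39\right) \left(-45 - 39\right) + 5 \left(-46\right)} - 1744 = \sqrt{2 \left(-39\right) \left(-84\right) - 230} - 1744 = \sqrt{6552 - 230} - 1744 = \sqrt{6322} - 1744 = -1744 + \sqrt{6322}$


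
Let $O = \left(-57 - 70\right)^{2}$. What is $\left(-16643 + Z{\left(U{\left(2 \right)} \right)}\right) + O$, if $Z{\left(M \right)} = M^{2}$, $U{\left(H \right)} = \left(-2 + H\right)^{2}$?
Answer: $-514$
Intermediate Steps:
$O = 16129$ ($O = \left(-127\right)^{2} = 16129$)
$\left(-16643 + Z{\left(U{\left(2 \right)} \right)}\right) + O = \left(-16643 + \left(\left(-2 + 2\right)^{2}\right)^{2}\right) + 16129 = \left(-16643 + \left(0^{2}\right)^{2}\right) + 16129 = \left(-16643 + 0^{2}\right) + 16129 = \left(-16643 + 0\right) + 16129 = -16643 + 16129 = -514$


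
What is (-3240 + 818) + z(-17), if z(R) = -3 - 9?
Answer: -2434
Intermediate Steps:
z(R) = -12
(-3240 + 818) + z(-17) = (-3240 + 818) - 12 = -2422 - 12 = -2434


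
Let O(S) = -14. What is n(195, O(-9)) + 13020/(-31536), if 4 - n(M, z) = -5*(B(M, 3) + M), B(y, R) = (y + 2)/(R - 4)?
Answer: -16853/2628 ≈ -6.4129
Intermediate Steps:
B(y, R) = (2 + y)/(-4 + R)
n(M, z) = -6 (n(M, z) = 4 - (-5)*((2 + M)/(-4 + 3) + M) = 4 - (-5)*((2 + M)/(-1) + M) = 4 - (-5)*(-(2 + M) + M) = 4 - (-5)*((-2 - M) + M) = 4 - (-5)*(-2) = 4 - 1*10 = 4 - 10 = -6)
n(195, O(-9)) + 13020/(-31536) = -6 + 13020/(-31536) = -6 + 13020*(-1/31536) = -6 - 1085/2628 = -16853/2628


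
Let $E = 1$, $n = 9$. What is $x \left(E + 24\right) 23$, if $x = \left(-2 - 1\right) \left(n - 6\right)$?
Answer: $-5175$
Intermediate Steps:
$x = -9$ ($x = \left(-2 - 1\right) \left(9 - 6\right) = \left(-3\right) 3 = -9$)
$x \left(E + 24\right) 23 = - 9 \left(1 + 24\right) 23 = - 9 \cdot 25 \cdot 23 = \left(-9\right) 575 = -5175$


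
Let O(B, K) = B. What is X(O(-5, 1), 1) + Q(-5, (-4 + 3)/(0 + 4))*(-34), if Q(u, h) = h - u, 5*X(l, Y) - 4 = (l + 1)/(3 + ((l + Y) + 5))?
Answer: -1609/10 ≈ -160.90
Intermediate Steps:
X(l, Y) = ⅘ + (1 + l)/(5*(8 + Y + l)) (X(l, Y) = ⅘ + ((l + 1)/(3 + ((l + Y) + 5)))/5 = ⅘ + ((1 + l)/(3 + ((Y + l) + 5)))/5 = ⅘ + ((1 + l)/(3 + (5 + Y + l)))/5 = ⅘ + ((1 + l)/(8 + Y + l))/5 = ⅘ + (1 + l)/(5*(8 + Y + l)))
X(O(-5, 1), 1) + Q(-5, (-4 + 3)/(0 + 4))*(-34) = (33/5 - 5 + (⅘)*1)/(8 + 1 - 5) + ((-4 + 3)/(0 + 4) - 1*(-5))*(-34) = (33/5 - 5 + ⅘)/4 + (-1/4 + 5)*(-34) = (¼)*(12/5) + (-1*¼ + 5)*(-34) = ⅗ + (-¼ + 5)*(-34) = ⅗ + (19/4)*(-34) = ⅗ - 323/2 = -1609/10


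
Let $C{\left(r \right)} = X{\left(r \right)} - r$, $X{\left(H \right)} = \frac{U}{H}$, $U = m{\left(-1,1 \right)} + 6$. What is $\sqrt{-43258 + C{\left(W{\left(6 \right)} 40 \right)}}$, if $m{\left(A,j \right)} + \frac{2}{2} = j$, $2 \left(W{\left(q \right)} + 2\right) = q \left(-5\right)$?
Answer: $\frac{i \sqrt{1230504455}}{170} \approx 206.34 i$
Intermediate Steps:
$W{\left(q \right)} = -2 - \frac{5 q}{2}$ ($W{\left(q \right)} = -2 + \frac{q \left(-5\right)}{2} = -2 + \frac{\left(-5\right) q}{2} = -2 - \frac{5 q}{2}$)
$m{\left(A,j \right)} = -1 + j$
$U = 6$ ($U = \left(-1 + 1\right) + 6 = 0 + 6 = 6$)
$X{\left(H \right)} = \frac{6}{H}$
$C{\left(r \right)} = - r + \frac{6}{r}$ ($C{\left(r \right)} = \frac{6}{r} - r = - r + \frac{6}{r}$)
$\sqrt{-43258 + C{\left(W{\left(6 \right)} 40 \right)}} = \sqrt{-43258 - \left(- 6 \frac{1}{40 \left(-2 - 15\right)} + \left(-2 - 15\right) 40\right)} = \sqrt{-43258 + \left(- \left(-17\right) 40 + \frac{6}{\left(-17\right) 40}\right)} = \sqrt{-43258 + \left(\left(-1\right) \left(-680\right) + \frac{6}{-680}\right)} = \sqrt{-43258 + \left(680 + 6 \left(- \frac{1}{680}\right)\right)} = \sqrt{-43258 + \left(680 - \frac{3}{340}\right)} = \sqrt{-43258 + \frac{231197}{340}} = \sqrt{- \frac{14476523}{340}} = \frac{i \sqrt{1230504455}}{170}$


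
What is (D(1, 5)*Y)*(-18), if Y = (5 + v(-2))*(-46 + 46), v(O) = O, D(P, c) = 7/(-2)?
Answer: 0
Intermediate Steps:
D(P, c) = -7/2 (D(P, c) = 7*(-½) = -7/2)
Y = 0 (Y = (5 - 2)*(-46 + 46) = 3*0 = 0)
(D(1, 5)*Y)*(-18) = -7/2*0*(-18) = 0*(-18) = 0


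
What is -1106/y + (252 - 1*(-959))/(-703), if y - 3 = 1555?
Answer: -70112/28823 ≈ -2.4325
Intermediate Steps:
y = 1558 (y = 3 + 1555 = 1558)
-1106/y + (252 - 1*(-959))/(-703) = -1106/1558 + (252 - 1*(-959))/(-703) = -1106*1/1558 + (252 + 959)*(-1/703) = -553/779 + 1211*(-1/703) = -553/779 - 1211/703 = -70112/28823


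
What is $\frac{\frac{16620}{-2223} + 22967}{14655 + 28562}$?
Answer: $\frac{17013007}{32023797} \approx 0.53126$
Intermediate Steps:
$\frac{\frac{16620}{-2223} + 22967}{14655 + 28562} = \frac{16620 \left(- \frac{1}{2223}\right) + 22967}{43217} = \left(- \frac{5540}{741} + 22967\right) \frac{1}{43217} = \frac{17013007}{741} \cdot \frac{1}{43217} = \frac{17013007}{32023797}$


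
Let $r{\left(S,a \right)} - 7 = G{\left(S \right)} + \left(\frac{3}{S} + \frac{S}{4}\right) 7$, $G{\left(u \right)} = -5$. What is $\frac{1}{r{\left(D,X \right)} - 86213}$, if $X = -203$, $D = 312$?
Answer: $- \frac{104}{8909153} \approx -1.1673 \cdot 10^{-5}$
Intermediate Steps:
$r{\left(S,a \right)} = 2 + \frac{21}{S} + \frac{7 S}{4}$ ($r{\left(S,a \right)} = 7 + \left(-5 + \left(\frac{3}{S} + \frac{S}{4}\right) 7\right) = 7 - \left(5 - \frac{21}{S} - \frac{7 S}{4}\right) = 7 + \left(-5 + \frac{21}{S} + \frac{7 S}{4}\right) = 2 + \frac{21}{S} + \frac{7 S}{4}$)
$\frac{1}{r{\left(D,X \right)} - 86213} = \frac{1}{\left(2 + \frac{21}{312} + \frac{7}{4} \cdot 312\right) - 86213} = \frac{1}{\left(2 + 21 \cdot \frac{1}{312} + 546\right) - 86213} = \frac{1}{\left(2 + \frac{7}{104} + 546\right) - 86213} = \frac{1}{\frac{56999}{104} - 86213} = \frac{1}{- \frac{8909153}{104}} = - \frac{104}{8909153}$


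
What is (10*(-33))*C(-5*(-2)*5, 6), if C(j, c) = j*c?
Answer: -99000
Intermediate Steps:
C(j, c) = c*j
(10*(-33))*C(-5*(-2)*5, 6) = (10*(-33))*(6*(-5*(-2)*5)) = -1980*10*5 = -1980*50 = -330*300 = -99000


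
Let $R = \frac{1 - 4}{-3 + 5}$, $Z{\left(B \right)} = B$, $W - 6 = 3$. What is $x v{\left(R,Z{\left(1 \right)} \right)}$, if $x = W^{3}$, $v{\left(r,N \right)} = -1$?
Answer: $-729$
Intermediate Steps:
$W = 9$ ($W = 6 + 3 = 9$)
$R = - \frac{3}{2} \approx -1.5$
$x = 729$ ($x = 9^{3} = 729$)
$x v{\left(R,Z{\left(1 \right)} \right)} = 729 \left(-1\right) = -729$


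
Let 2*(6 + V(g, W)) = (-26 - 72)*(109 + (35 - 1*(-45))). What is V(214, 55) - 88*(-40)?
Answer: -5747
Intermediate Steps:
V(g, W) = -9267 (V(g, W) = -6 + ((-26 - 72)*(109 + (35 - 1*(-45))))/2 = -6 + (-98*(109 + (35 + 45)))/2 = -6 + (-98*(109 + 80))/2 = -6 + (-98*189)/2 = -6 + (½)*(-18522) = -6 - 9261 = -9267)
V(214, 55) - 88*(-40) = -9267 - 88*(-40) = -9267 - 1*(-3520) = -9267 + 3520 = -5747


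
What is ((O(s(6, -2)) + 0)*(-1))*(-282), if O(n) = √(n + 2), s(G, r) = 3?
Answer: 282*√5 ≈ 630.57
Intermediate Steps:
O(n) = √(2 + n)
((O(s(6, -2)) + 0)*(-1))*(-282) = ((√(2 + 3) + 0)*(-1))*(-282) = ((√5 + 0)*(-1))*(-282) = (√5*(-1))*(-282) = -√5*(-282) = 282*√5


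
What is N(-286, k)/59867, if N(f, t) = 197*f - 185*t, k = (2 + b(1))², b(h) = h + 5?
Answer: -68182/59867 ≈ -1.1389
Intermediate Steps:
b(h) = 5 + h
k = 64 (k = (2 + (5 + 1))² = (2 + 6)² = 8² = 64)
N(f, t) = -185*t + 197*f
N(-286, k)/59867 = (-185*64 + 197*(-286))/59867 = (-11840 - 56342)*(1/59867) = -68182*1/59867 = -68182/59867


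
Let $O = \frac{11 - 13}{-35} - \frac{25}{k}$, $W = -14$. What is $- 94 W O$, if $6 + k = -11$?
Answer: $\frac{170892}{85} \approx 2010.5$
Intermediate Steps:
$k = -17$ ($k = -6 - 11 = -17$)
$O = \frac{909}{595}$ ($O = \frac{11 - 13}{-35} - \frac{25}{-17} = \left(-2\right) \left(- \frac{1}{35}\right) - - \frac{25}{17} = \frac{2}{35} + \frac{25}{17} = \frac{909}{595} \approx 1.5277$)
$- 94 W O = \left(-94\right) \left(-14\right) \frac{909}{595} = 1316 \cdot \frac{909}{595} = \frac{170892}{85}$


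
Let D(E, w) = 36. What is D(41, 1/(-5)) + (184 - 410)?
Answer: -190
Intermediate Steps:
D(41, 1/(-5)) + (184 - 410) = 36 + (184 - 410) = 36 - 226 = -190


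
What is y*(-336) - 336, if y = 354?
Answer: -119280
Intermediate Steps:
y*(-336) - 336 = 354*(-336) - 336 = -118944 - 336 = -119280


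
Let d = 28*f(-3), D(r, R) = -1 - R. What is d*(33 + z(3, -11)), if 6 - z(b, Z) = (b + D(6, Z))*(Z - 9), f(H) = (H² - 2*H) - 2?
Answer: 108836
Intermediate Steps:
f(H) = -2 + H² - 2*H
d = 364 (d = 28*(-2 + (-3)² - 2*(-3)) = 28*(-2 + 9 + 6) = 28*13 = 364)
z(b, Z) = 6 - (-9 + Z)*(-1 + b - Z) (z(b, Z) = 6 - (b + (-1 - Z))*(Z - 9) = 6 - (-1 + b - Z)*(-9 + Z) = 6 - (-9 + Z)*(-1 + b - Z))
d*(33 + z(3, -11)) = 364*(33 + (-3 + (-11)² - 8*(-11) + 9*3 - 1*(-11)*3)) = 364*(33 + (-3 + 121 + 88 + 27 + 33)) = 364*(33 + 266) = 364*299 = 108836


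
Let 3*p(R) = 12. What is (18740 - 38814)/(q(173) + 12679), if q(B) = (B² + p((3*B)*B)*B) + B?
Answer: -20074/43473 ≈ -0.46176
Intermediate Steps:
p(R) = 4 (p(R) = (⅓)*12 = 4)
q(B) = B² + 5*B (q(B) = (B² + 4*B) + B = B² + 5*B)
(18740 - 38814)/(q(173) + 12679) = (18740 - 38814)/(173*(5 + 173) + 12679) = -20074/(173*178 + 12679) = -20074/(30794 + 12679) = -20074/43473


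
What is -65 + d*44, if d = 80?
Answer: 3455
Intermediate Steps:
-65 + d*44 = -65 + 80*44 = -65 + 3520 = 3455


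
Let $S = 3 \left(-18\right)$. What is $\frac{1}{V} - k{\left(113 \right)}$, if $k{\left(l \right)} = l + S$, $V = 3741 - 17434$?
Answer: $- \frac{807888}{13693} \approx -59.0$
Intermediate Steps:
$V = -13693$
$S = -54$
$k{\left(l \right)} = -54 + l$ ($k{\left(l \right)} = l - 54 = -54 + l$)
$\frac{1}{V} - k{\left(113 \right)} = \frac{1}{-13693} - \left(-54 + 113\right) = - \frac{1}{13693} - 59 = - \frac{807888}{13693}$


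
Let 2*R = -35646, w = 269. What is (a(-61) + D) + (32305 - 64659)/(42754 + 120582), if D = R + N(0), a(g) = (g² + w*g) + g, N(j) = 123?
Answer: -2486725109/81668 ≈ -30449.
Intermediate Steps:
R = -17823 (R = (½)*(-35646) = -17823)
a(g) = g² + 270*g (a(g) = (g² + 269*g) + g = g² + 270*g)
D = -17700 (D = -17823 + 123 = -17700)
(a(-61) + D) + (32305 - 64659)/(42754 + 120582) = (-61*(270 - 61) - 17700) + (32305 - 64659)/(42754 + 120582) = (-61*209 - 17700) - 32354/163336 = (-12749 - 17700) - 32354*1/163336 = -30449 - 16177/81668 = -2486725109/81668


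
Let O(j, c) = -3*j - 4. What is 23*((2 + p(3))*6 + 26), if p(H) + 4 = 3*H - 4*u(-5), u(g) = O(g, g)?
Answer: -4508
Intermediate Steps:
O(j, c) = -4 - 3*j
u(g) = -4 - 3*g
p(H) = -48 + 3*H (p(H) = -4 + (3*H - 4*(-4 - 3*(-5))) = -4 + (3*H - 4*(-4 + 15)) = -4 + (3*H - 4*11) = -4 + (3*H - 44) = -4 + (-44 + 3*H) = -48 + 3*H)
23*((2 + p(3))*6 + 26) = 23*((2 + (-48 + 3*3))*6 + 26) = 23*((2 + (-48 + 9))*6 + 26) = 23*((2 - 39)*6 + 26) = 23*(-37*6 + 26) = 23*(-222 + 26) = 23*(-196) = -4508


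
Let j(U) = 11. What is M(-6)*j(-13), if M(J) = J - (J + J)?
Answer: 66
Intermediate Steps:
M(J) = -J (M(J) = J - 2*J = -J)
M(-6)*j(-13) = -1*(-6)*11 = 6*11 = 66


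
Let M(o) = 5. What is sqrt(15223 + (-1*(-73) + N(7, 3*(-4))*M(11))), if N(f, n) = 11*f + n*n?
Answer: sqrt(16401) ≈ 128.07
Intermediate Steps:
N(f, n) = n**2 + 11*f (N(f, n) = 11*f + n**2 = n**2 + 11*f)
sqrt(15223 + (-1*(-73) + N(7, 3*(-4))*M(11))) = sqrt(15223 + (-1*(-73) + ((3*(-4))**2 + 11*7)*5)) = sqrt(15223 + (73 + ((-12)**2 + 77)*5)) = sqrt(15223 + (73 + (144 + 77)*5)) = sqrt(15223 + (73 + 221*5)) = sqrt(15223 + (73 + 1105)) = sqrt(15223 + 1178) = sqrt(16401)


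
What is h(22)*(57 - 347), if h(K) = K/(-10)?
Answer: 638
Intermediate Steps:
h(K) = -K/10 (h(K) = K*(-⅒) = -K/10)
h(22)*(57 - 347) = (-⅒*22)*(57 - 347) = -11/5*(-290) = 638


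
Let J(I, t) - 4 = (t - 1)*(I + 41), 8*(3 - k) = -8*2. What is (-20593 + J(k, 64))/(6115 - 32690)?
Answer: 17691/26575 ≈ 0.66570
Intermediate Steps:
k = 5 (k = 3 - (-1)*2 = 3 - ⅛*(-16) = 3 + 2 = 5)
J(I, t) = 4 + (-1 + t)*(41 + I) (J(I, t) = 4 + (t - 1)*(I + 41) = 4 + (-1 + t)*(41 + I))
(-20593 + J(k, 64))/(6115 - 32690) = (-20593 + (-37 - 1*5 + 41*64 + 5*64))/(6115 - 32690) = (-20593 + (-37 - 5 + 2624 + 320))/(-26575) = (-20593 + 2902)*(-1/26575) = -17691*(-1/26575) = 17691/26575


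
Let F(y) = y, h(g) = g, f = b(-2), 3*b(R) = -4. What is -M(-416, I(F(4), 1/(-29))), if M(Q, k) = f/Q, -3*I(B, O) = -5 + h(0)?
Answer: -1/312 ≈ -0.0032051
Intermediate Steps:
b(R) = -4/3 (b(R) = (⅓)*(-4) = -4/3)
f = -4/3 ≈ -1.3333
I(B, O) = 5/3 (I(B, O) = -(-5 + 0)/3 = -⅓*(-5) = 5/3)
M(Q, k) = -4/(3*Q)
-M(-416, I(F(4), 1/(-29))) = -(-4)/(3*(-416)) = -(-4)*(-1)/(3*416) = -1*1/312 = -1/312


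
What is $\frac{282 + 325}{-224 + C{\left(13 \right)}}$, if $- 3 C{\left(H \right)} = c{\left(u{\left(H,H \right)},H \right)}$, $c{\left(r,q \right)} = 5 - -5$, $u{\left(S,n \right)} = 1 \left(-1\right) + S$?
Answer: $- \frac{1821}{682} \approx -2.6701$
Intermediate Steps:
$u{\left(S,n \right)} = -1 + S$
$c{\left(r,q \right)} = 10$ ($c{\left(r,q \right)} = 5 + 5 = 10$)
$C{\left(H \right)} = - \frac{10}{3}$ ($C{\left(H \right)} = \left(- \frac{1}{3}\right) 10 = - \frac{10}{3}$)
$\frac{282 + 325}{-224 + C{\left(13 \right)}} = \frac{282 + 325}{-224 - \frac{10}{3}} = \frac{607}{- \frac{682}{3}} = 607 \left(- \frac{3}{682}\right) = - \frac{1821}{682}$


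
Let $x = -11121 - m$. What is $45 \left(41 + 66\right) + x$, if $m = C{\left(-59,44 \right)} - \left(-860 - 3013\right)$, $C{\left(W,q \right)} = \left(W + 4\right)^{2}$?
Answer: $-13204$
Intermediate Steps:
$C{\left(W,q \right)} = \left(4 + W\right)^{2}$
$m = 6898$ ($m = \left(4 - 59\right)^{2} - \left(-860 - 3013\right) = \left(-55\right)^{2} - \left(-860 - 3013\right) = 3025 - -3873 = 3025 + 3873 = 6898$)
$x = -18019$ ($x = -11121 - 6898 = -18019$)
$45 \left(41 + 66\right) + x = 45 \left(41 + 66\right) - 18019 = 45 \cdot 107 - 18019 = 4815 - 18019 = -13204$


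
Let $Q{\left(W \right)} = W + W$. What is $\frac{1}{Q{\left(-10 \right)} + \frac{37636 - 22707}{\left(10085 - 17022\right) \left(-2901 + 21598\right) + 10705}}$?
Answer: $- \frac{129690384}{2593822609} \approx -0.05$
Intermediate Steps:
$Q{\left(W \right)} = 2 W$
$\frac{1}{Q{\left(-10 \right)} + \frac{37636 - 22707}{\left(10085 - 17022\right) \left(-2901 + 21598\right) + 10705}} = \frac{1}{2 \left(-10\right) + \frac{37636 - 22707}{\left(10085 - 17022\right) \left(-2901 + 21598\right) + 10705}} = \frac{1}{-20 + \frac{14929}{\left(-6937\right) 18697 + 10705}} = \frac{1}{-20 + \frac{14929}{-129701089 + 10705}} = \frac{1}{-20 + \frac{14929}{-129690384}} = \frac{1}{-20 + 14929 \left(- \frac{1}{129690384}\right)} = \frac{1}{-20 - \frac{14929}{129690384}} = \frac{1}{- \frac{2593822609}{129690384}} = - \frac{129690384}{2593822609}$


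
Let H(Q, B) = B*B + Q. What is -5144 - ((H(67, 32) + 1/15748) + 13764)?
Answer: -314944253/15748 ≈ -19999.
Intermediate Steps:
H(Q, B) = Q + B² (H(Q, B) = B² + Q = Q + B²)
-5144 - ((H(67, 32) + 1/15748) + 13764) = -5144 - (((67 + 32²) + 1/15748) + 13764) = -5144 - (((67 + 1024) + 1/15748) + 13764) = -5144 - ((1091 + 1/15748) + 13764) = -5144 - (17181069/15748 + 13764) = -5144 - 1*233936541/15748 = -5144 - 233936541/15748 = -314944253/15748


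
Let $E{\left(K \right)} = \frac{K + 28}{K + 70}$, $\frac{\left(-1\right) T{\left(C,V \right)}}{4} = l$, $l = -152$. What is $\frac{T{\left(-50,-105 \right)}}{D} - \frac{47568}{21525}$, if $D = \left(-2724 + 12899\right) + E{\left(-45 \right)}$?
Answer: $- \frac{1962020224}{912509325} \approx -2.1501$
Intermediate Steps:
$T{\left(C,V \right)} = 608$ ($T{\left(C,V \right)} = \left(-4\right) \left(-152\right) = 608$)
$E{\left(K \right)} = \frac{28 + K}{70 + K}$
$D = \frac{254358}{25}$ ($D = \left(-2724 + 12899\right) + \frac{28 - 45}{70 - 45} = 10175 + \frac{1}{25} \left(-17\right) = 10175 - \frac{17}{25} = \frac{254358}{25} \approx 10174.0$)
$\frac{T{\left(-50,-105 \right)}}{D} - \frac{47568}{21525} = \frac{608}{\frac{254358}{25}} - \frac{47568}{21525} = 608 \cdot \frac{25}{254358} - \frac{15856}{7175} = \frac{7600}{127179} - \frac{15856}{7175} = - \frac{1962020224}{912509325}$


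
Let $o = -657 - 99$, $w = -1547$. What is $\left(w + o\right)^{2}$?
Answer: $5303809$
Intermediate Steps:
$o = -756$
$\left(w + o\right)^{2} = \left(-1547 - 756\right)^{2} = \left(-2303\right)^{2} = 5303809$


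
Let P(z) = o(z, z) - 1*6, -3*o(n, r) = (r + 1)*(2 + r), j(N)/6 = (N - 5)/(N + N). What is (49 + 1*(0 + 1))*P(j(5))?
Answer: -1000/3 ≈ -333.33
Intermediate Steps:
j(N) = 3*(-5 + N)/N (j(N) = 6*((N - 5)/(N + N)) = 6*((-5 + N)/((2*N))) = 6*((-5 + N)*(1/(2*N))) = 6*((-5 + N)/(2*N)) = 3*(-5 + N)/N)
o(n, r) = -(1 + r)*(2 + r)/3 (o(n, r) = -(r + 1)*(2 + r)/3 = -(1 + r)*(2 + r)/3)
P(z) = -20/3 - z - z²/3 (P(z) = (-⅔ - z - z²/3) - 1*6 = (-⅔ - z - z²/3) - 6 = -20/3 - z - z²/3)
(49 + 1*(0 + 1))*P(j(5)) = (49 + 1*(0 + 1))*(-20/3 - (3 - 15/5) - (3 - 15/5)²/3) = (49 + 1*1)*(-20/3 - (3 - 15*⅕) - (3 - 15*⅕)²/3) = (49 + 1)*(-20/3 - (3 - 3) - (3 - 3)²/3) = 50*(-20/3 - 1*0 - ⅓*0²) = 50*(-20/3 + 0 - ⅓*0) = 50*(-20/3 + 0 + 0) = 50*(-20/3) = -1000/3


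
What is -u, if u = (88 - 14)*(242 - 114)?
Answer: -9472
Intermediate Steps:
u = 9472 (u = 74*128 = 9472)
-u = -1*9472 = -9472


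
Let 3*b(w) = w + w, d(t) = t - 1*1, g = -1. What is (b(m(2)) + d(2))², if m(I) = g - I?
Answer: 1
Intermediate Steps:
m(I) = -1 - I
d(t) = -1 + t (d(t) = t - 1 = -1 + t)
b(w) = 2*w/3 (b(w) = (w + w)/3 = (2*w)/3 = 2*w/3)
(b(m(2)) + d(2))² = (2*(-1 - 1*2)/3 + (-1 + 2))² = (2*(-1 - 2)/3 + 1)² = ((⅔)*(-3) + 1)² = (-2 + 1)² = (-1)² = 1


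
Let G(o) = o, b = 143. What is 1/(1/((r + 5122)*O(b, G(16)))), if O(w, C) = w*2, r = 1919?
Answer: 2013726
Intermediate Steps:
O(w, C) = 2*w
1/(1/((r + 5122)*O(b, G(16)))) = 1/(1/((1919 + 5122)*((2*143)))) = 1/(1/(7041*286)) = 1/((1/7041)*(1/286)) = 1/(1/2013726) = 2013726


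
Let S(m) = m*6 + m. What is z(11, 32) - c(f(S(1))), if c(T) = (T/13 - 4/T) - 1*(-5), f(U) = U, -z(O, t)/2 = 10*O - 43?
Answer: -12646/91 ≈ -138.97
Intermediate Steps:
z(O, t) = 86 - 20*O (z(O, t) = -2*(10*O - 43) = -2*(-43 + 10*O) = 86 - 20*O)
S(m) = 7*m (S(m) = 6*m + m = 7*m)
c(T) = 5 - 4/T + T/13 (c(T) = (T*(1/13) - 4/T) + 5 = (T/13 - 4/T) + 5 = (-4/T + T/13) + 5 = 5 - 4/T + T/13)
z(11, 32) - c(f(S(1))) = (86 - 20*11) - (5 - 4/(7*1) + (7*1)/13) = (86 - 220) - (5 - 4/7 + (1/13)*7) = -134 - (5 - 4*⅐ + 7/13) = -134 - (5 - 4/7 + 7/13) = -134 - 1*452/91 = -134 - 452/91 = -12646/91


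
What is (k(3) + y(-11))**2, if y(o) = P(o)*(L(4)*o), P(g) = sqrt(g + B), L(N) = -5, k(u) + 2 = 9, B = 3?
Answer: -24151 + 1540*I*sqrt(2) ≈ -24151.0 + 2177.9*I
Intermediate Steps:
k(u) = 7 (k(u) = -2 + 9 = 7)
P(g) = sqrt(3 + g) (P(g) = sqrt(g + 3) = sqrt(3 + g))
y(o) = -5*o*sqrt(3 + o) (y(o) = sqrt(3 + o)*(-5*o) = -5*o*sqrt(3 + o))
(k(3) + y(-11))**2 = (7 - 5*(-11)*sqrt(3 - 11))**2 = (7 - 5*(-11)*sqrt(-8))**2 = (7 - 5*(-11)*2*I*sqrt(2))**2 = (7 + 110*I*sqrt(2))**2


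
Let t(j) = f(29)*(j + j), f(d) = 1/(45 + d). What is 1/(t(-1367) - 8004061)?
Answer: -37/296151624 ≈ -1.2494e-7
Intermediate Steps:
t(j) = j/37 (t(j) = (j + j)/(45 + 29) = (2*j)/74 = j/37)
1/(t(-1367) - 8004061) = 1/((1/37)*(-1367) - 8004061) = 1/(-1367/37 - 8004061) = 1/(-296151624/37) = -37/296151624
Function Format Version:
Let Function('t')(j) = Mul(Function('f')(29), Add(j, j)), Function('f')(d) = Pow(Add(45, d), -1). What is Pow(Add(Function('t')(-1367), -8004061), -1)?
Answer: Rational(-37, 296151624) ≈ -1.2494e-7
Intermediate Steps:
Function('t')(j) = Mul(Rational(1, 37), j) (Function('t')(j) = Mul(Pow(Add(45, 29), -1), Add(j, j)) = Mul(Pow(74, -1), Mul(2, j)) = Mul(Rational(1, 74), Mul(2, j)) = Mul(Rational(1, 37), j))
Pow(Add(Function('t')(-1367), -8004061), -1) = Pow(Add(Mul(Rational(1, 37), -1367), -8004061), -1) = Pow(Add(Rational(-1367, 37), -8004061), -1) = Pow(Rational(-296151624, 37), -1) = Rational(-37, 296151624)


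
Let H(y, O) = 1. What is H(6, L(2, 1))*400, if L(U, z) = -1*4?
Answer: 400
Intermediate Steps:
L(U, z) = -4
H(6, L(2, 1))*400 = 1*400 = 400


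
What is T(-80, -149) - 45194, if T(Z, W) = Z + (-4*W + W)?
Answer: -44827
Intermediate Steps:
T(Z, W) = Z - 3*W
T(-80, -149) - 45194 = (-80 - 3*(-149)) - 45194 = (-80 + 447) - 45194 = 367 - 45194 = -44827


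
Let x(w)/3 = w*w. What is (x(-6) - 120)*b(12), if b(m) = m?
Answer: -144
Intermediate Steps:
x(w) = 3*w² (x(w) = 3*(w*w) = 3*w²)
(x(-6) - 120)*b(12) = (3*(-6)² - 120)*12 = (3*36 - 120)*12 = (108 - 120)*12 = -12*12 = -144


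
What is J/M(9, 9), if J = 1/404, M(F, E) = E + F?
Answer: 1/7272 ≈ 0.00013751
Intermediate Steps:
J = 1/404 ≈ 0.0024752
J/M(9, 9) = 1/(404*(9 + 9)) = (1/404)/18 = (1/404)*(1/18) = 1/7272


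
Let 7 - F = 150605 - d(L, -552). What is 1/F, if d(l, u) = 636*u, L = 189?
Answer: -1/501670 ≈ -1.9933e-6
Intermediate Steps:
F = -501670 (F = 7 - (150605 - 636*(-552)) = 7 - (150605 - 1*(-351072)) = 7 - (150605 + 351072) = 7 - 1*501677 = 7 - 501677 = -501670)
1/F = 1/(-501670) = -1/501670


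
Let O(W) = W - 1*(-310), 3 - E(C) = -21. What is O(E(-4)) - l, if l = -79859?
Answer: 80193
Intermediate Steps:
E(C) = 24 (E(C) = 3 - 1*(-21) = 3 + 21 = 24)
O(W) = 310 + W (O(W) = W + 310 = 310 + W)
O(E(-4)) - l = (310 + 24) - 1*(-79859) = 334 + 79859 = 80193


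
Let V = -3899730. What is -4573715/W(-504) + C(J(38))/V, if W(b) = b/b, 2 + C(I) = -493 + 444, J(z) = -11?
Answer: -5945417865633/1299910 ≈ -4.5737e+6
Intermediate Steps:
C(I) = -51 (C(I) = -2 + (-493 + 444) = -2 - 49 = -51)
W(b) = 1
-4573715/W(-504) + C(J(38))/V = -4573715/1 - 51/(-3899730) = -4573715*1 - 51*(-1/3899730) = -4573715 + 17/1299910 = -5945417865633/1299910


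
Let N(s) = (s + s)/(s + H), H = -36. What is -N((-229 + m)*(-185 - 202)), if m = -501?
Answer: -31390/15693 ≈ -2.0003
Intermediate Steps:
N(s) = 2*s/(-36 + s) (N(s) = (s + s)/(s - 36) = (2*s)/(-36 + s) = 2*s/(-36 + s))
-N((-229 + m)*(-185 - 202)) = -2*(-229 - 501)*(-185 - 202)/(-36 + (-229 - 501)*(-185 - 202)) = -2*(-730*(-387))/(-36 - 730*(-387)) = -2*282510/(-36 + 282510) = -2*282510/282474 = -1*31390/15693 = -31390/15693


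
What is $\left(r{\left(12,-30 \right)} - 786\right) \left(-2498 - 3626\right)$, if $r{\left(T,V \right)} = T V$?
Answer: $7018104$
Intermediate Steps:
$\left(r{\left(12,-30 \right)} - 786\right) \left(-2498 - 3626\right) = \left(12 \left(-30\right) - 786\right) \left(-2498 - 3626\right) = \left(-360 - 786\right) \left(-6124\right) = \left(-1146\right) \left(-6124\right) = 7018104$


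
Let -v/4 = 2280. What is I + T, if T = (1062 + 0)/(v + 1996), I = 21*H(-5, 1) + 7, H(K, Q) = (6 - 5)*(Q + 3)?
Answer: 323611/3562 ≈ 90.851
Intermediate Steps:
H(K, Q) = 3 + Q (H(K, Q) = 1*(3 + Q) = 3 + Q)
v = -9120 (v = -4*2280 = -9120)
I = 91 (I = 21*(3 + 1) + 7 = 21*4 + 7 = 84 + 7 = 91)
T = -531/3562 (T = (1062 + 0)/(-9120 + 1996) = 1062/(-7124) = 1062*(-1/7124) = -531/3562 ≈ -0.14907)
I + T = 91 - 531/3562 = 323611/3562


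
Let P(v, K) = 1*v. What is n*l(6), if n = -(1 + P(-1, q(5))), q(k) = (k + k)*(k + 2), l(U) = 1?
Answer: 0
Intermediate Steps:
q(k) = 2*k*(2 + k) (q(k) = (2*k)*(2 + k) = 2*k*(2 + k))
P(v, K) = v
n = 0 (n = -(1 - 1) = -1*0 = 0)
n*l(6) = 0*1 = 0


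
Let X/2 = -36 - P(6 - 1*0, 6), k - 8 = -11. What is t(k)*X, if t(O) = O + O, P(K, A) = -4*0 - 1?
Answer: 420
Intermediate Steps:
k = -3 (k = 8 - 11 = -3)
P(K, A) = -1 (P(K, A) = 0 - 1 = -1)
t(O) = 2*O
X = -70 (X = 2*(-36 - 1*(-1)) = 2*(-36 + 1) = 2*(-35) = -70)
t(k)*X = (2*(-3))*(-70) = -6*(-70) = 420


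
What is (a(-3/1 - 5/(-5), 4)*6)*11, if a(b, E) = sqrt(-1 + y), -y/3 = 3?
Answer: 66*I*sqrt(10) ≈ 208.71*I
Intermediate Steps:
y = -9 (y = -3*3 = -9)
a(b, E) = I*sqrt(10) (a(b, E) = sqrt(-1 - 9) = sqrt(-10) = I*sqrt(10))
(a(-3/1 - 5/(-5), 4)*6)*11 = ((I*sqrt(10))*6)*11 = (6*I*sqrt(10))*11 = 66*I*sqrt(10)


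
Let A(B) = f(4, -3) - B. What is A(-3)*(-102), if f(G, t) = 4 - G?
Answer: -306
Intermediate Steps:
A(B) = -B (A(B) = (4 - 1*4) - B = (4 - 4) - B = 0 - B = -B)
A(-3)*(-102) = -1*(-3)*(-102) = 3*(-102) = -306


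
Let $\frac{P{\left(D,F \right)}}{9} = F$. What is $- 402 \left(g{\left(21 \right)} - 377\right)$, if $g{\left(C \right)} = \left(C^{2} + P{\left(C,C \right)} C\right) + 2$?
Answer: $-1622070$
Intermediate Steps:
$P{\left(D,F \right)} = 9 F$
$g{\left(C \right)} = 2 + 10 C^{2}$ ($g{\left(C \right)} = \left(C^{2} + 9 C C\right) + 2 = \left(C^{2} + 9 C^{2}\right) + 2 = 10 C^{2} + 2 = 2 + 10 C^{2}$)
$- 402 \left(g{\left(21 \right)} - 377\right) = - 402 \left(\left(2 + 10 \cdot 21^{2}\right) - 377\right) = - 402 \left(\left(2 + 10 \cdot 441\right) - 377\right) = - 402 \left(\left(2 + 4410\right) - 377\right) = - 402 \left(4412 - 377\right) = \left(-402\right) 4035 = -1622070$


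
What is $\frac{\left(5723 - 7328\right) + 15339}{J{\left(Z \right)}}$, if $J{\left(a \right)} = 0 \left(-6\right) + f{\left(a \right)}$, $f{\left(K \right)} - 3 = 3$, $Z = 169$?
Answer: $2289$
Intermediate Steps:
$f{\left(K \right)} = 6$ ($f{\left(K \right)} = 3 + 3 = 6$)
$J{\left(a \right)} = 6$ ($J{\left(a \right)} = 0 \left(-6\right) + 6 = 0 + 6 = 6$)
$\frac{\left(5723 - 7328\right) + 15339}{J{\left(Z \right)}} = \frac{\left(5723 - 7328\right) + 15339}{6} = \left(-1605 + 15339\right) \frac{1}{6} = 13734 \cdot \frac{1}{6} = 2289$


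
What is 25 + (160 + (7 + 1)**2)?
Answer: 249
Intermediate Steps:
25 + (160 + (7 + 1)**2) = 25 + (160 + 8**2) = 25 + (160 + 64) = 25 + 224 = 249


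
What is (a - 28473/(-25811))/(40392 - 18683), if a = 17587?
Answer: 453966530/560330999 ≈ 0.81018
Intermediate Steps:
(a - 28473/(-25811))/(40392 - 18683) = (17587 - 28473/(-25811))/(40392 - 18683) = (17587 - 28473*(-1/25811))/21709 = (17587 + 28473/25811)*(1/21709) = (453966530/25811)*(1/21709) = 453966530/560330999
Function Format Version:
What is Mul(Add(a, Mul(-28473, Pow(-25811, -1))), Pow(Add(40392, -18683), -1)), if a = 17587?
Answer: Rational(453966530, 560330999) ≈ 0.81018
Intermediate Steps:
Mul(Add(a, Mul(-28473, Pow(-25811, -1))), Pow(Add(40392, -18683), -1)) = Mul(Add(17587, Mul(-28473, Pow(-25811, -1))), Pow(Add(40392, -18683), -1)) = Mul(Add(17587, Mul(-28473, Rational(-1, 25811))), Pow(21709, -1)) = Mul(Add(17587, Rational(28473, 25811)), Rational(1, 21709)) = Mul(Rational(453966530, 25811), Rational(1, 21709)) = Rational(453966530, 560330999)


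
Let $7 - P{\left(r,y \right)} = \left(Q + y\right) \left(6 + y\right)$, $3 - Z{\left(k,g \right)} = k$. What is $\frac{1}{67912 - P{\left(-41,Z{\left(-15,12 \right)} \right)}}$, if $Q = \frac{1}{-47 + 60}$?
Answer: $\frac{13}{888405} \approx 1.4633 \cdot 10^{-5}$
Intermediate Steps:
$Q = \frac{1}{13} \approx 0.076923$
$Z{\left(k,g \right)} = 3 - k$
$P{\left(r,y \right)} = 7 - \left(6 + y\right) \left(\frac{1}{13} + y\right)$ ($P{\left(r,y \right)} = 7 - \left(\frac{1}{13} + y\right) \left(6 + y\right) = 7 - \left(6 + y\right) \left(\frac{1}{13} + y\right)$)
$\frac{1}{67912 - P{\left(-41,Z{\left(-15,12 \right)} \right)}} = \frac{1}{67912 - \left(\frac{85}{13} - \left(3 - -15\right)^{2} - \frac{79 \left(3 - -15\right)}{13}\right)} = \frac{1}{67912 - \left(\frac{85}{13} - \left(3 + 15\right)^{2} - \frac{79 \left(3 + 15\right)}{13}\right)} = \frac{1}{67912 - \left(\frac{85}{13} - 18^{2} - \frac{1422}{13}\right)} = \frac{1}{67912 - \left(\frac{85}{13} - 324 - \frac{1422}{13}\right)} = \frac{1}{67912 - - \frac{5549}{13}} = \frac{1}{67912 + \frac{5549}{13}} = \frac{1}{\frac{888405}{13}} = \frac{13}{888405}$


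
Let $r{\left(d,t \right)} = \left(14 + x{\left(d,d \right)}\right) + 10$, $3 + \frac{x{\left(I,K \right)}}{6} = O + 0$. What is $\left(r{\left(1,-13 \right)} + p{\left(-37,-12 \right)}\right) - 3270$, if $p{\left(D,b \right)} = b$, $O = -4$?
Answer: $-3300$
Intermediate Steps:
$x{\left(I,K \right)} = -42$ ($x{\left(I,K \right)} = -18 + 6 \left(-4 + 0\right) = -18 + 6 \left(-4\right) = -18 - 24 = -42$)
$r{\left(d,t \right)} = -18$ ($r{\left(d,t \right)} = \left(14 - 42\right) + 10 = -28 + 10 = -18$)
$\left(r{\left(1,-13 \right)} + p{\left(-37,-12 \right)}\right) - 3270 = \left(-18 - 12\right) - 3270 = -30 - 3270 = -3300$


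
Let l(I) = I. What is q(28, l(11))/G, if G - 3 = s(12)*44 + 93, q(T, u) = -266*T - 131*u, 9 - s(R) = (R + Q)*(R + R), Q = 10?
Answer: 2963/7580 ≈ 0.39090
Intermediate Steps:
s(R) = 9 - 2*R*(10 + R) (s(R) = 9 - (R + 10)*(R + R) = 9 - (10 + R)*2*R = 9 - 2*R*(10 + R))
G = -22740 (G = 3 + ((9 - 20*12 - 2*12²)*44 + 93) = 3 + ((9 - 240 - 2*144)*44 + 93) = 3 + ((9 - 240 - 288)*44 + 93) = 3 + (-519*44 + 93) = 3 + (-22836 + 93) = 3 - 22743 = -22740)
q(28, l(11))/G = (-266*28 - 131*11)/(-22740) = (-7448 - 1441)*(-1/22740) = -8889*(-1/22740) = 2963/7580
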